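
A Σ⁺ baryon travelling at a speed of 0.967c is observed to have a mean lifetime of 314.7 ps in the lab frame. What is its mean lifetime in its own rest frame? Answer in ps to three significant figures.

τ₀ = 80.2 ps

γ = 1/√(1 − 0.967²) = 1/√0.06491 = 3.925
The lab-frame lifetime is the dilated interval; the proper lifetime is τ₀ = Δt/γ = 314.7/3.925 ps.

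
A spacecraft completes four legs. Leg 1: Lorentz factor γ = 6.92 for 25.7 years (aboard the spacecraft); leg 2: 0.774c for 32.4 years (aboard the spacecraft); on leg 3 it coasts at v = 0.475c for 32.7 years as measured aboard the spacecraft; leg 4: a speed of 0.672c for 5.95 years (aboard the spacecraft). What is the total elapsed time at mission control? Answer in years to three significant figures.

Δt = 274 years

Leg 1: γ = 6.92; Δt_1 = 6.920 × 25.7 = 177.8 years.
Leg 2: γ = 1/√(1 − 0.774²) = 1/√0.4009 = 1.579; Δt_2 = 1.579 × 32.4 = 51.17 years.
Leg 3: γ = 1/√(1 − 0.475²) = 1/√0.7744 = 1.136; Δt_3 = 1.136 × 32.7 = 37.16 years.
Leg 4: γ = 1/√(1 − 0.672²) = 1/√0.5484 = 1.350; Δt_4 = 1.350 × 5.95 = 8.035 years.
Total: 177.8 + 51.17 + 37.16 + 8.035 years.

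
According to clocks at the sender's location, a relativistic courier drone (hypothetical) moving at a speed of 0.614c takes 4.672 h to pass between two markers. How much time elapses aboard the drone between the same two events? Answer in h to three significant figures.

γ = 1/√(1 − 0.614²) = 1/√0.6230 = 1.267
The interval measured at the sender's location is the dilated one; the clock aboard the drone measures the proper time τ = Δt/γ = 4.672/1.267 h.

τ = 3.69 h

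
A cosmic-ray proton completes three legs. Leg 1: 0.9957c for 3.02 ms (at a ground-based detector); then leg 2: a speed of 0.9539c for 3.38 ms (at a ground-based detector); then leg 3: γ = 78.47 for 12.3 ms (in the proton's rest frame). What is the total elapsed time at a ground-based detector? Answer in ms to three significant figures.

Δt = 972 ms

Leg 1: 3.02 ms is already measured at a ground-based detector.
Leg 2: 3.38 ms is already measured at a ground-based detector.
Leg 3: γ = 78.47; Δt_3 = 78.47 × 12.3 = 965.2 ms.
Total: 3.020 + 3.380 + 965.2 ms.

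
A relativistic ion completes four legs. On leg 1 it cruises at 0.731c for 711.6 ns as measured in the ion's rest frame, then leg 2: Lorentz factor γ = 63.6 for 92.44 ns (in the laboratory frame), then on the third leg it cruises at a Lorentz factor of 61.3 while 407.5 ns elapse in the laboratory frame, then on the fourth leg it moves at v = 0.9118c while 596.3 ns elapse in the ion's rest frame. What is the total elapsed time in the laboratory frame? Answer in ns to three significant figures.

Δt = 2990 ns

Leg 1: γ = 1/√(1 − 0.731²) = 1/√0.4656 = 1.465; Δt_1 = 1.465 × 711.6 = 1043 ns.
Leg 2: 92.44 ns is already measured in the laboratory frame.
Leg 3: 407.5 ns is already measured in the laboratory frame.
Leg 4: γ = 1/√(1 − 0.9118²) = 1/√0.1686 = 2.435; Δt_4 = 2.435 × 596.3 = 1452 ns.
Total: 1043 + 92.44 + 407.5 + 1452 ns.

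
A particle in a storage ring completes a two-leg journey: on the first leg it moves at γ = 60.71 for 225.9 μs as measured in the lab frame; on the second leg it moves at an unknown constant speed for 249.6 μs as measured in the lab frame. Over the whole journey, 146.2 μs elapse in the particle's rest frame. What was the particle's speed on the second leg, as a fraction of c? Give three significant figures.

Leg 1: γ = 60.71; τ_1 = 225.9/60.71 = 3.721 μs.
Leg 2: speed unknown; τ_2 = 249.6/γ_2.
Total proper time: 3.721 + τ_2 = 146.2, so τ_2 = 146.2 − 3.721 = 142.5 μs.
γ_2 = 249.6/142.5 = 1.752; β = √(1 − 1/γ²) = √0.6742.

β = 0.821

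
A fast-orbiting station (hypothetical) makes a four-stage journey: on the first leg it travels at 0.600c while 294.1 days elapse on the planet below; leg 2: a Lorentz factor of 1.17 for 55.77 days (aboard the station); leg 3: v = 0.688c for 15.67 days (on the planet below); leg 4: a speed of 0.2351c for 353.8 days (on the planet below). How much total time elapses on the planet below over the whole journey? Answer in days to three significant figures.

Leg 1: 294.1 days is already measured on the planet below.
Leg 2: γ = 1.17; Δt_2 = 1.170 × 55.77 = 65.25 days.
Leg 3: 15.67 days is already measured on the planet below.
Leg 4: 353.8 days is already measured on the planet below.
Total: 294.1 + 65.25 + 15.67 + 353.8 days.

Δt = 729 days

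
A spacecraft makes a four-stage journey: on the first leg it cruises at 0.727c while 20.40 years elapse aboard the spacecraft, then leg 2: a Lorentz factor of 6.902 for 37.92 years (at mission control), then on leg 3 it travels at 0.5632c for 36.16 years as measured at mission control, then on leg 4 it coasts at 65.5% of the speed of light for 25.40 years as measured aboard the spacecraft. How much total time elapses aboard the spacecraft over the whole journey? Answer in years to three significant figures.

Leg 1: 20.40 years is already measured aboard the spacecraft.
Leg 2: γ = 6.902; τ_2 = 37.92/6.902 = 5.494 years.
Leg 3: γ = 1/√(1 − 0.5632²) = 1/√0.6828 = 1.210; τ_3 = 36.16/1.210 = 29.88 years.
Leg 4: 25.40 years is already measured aboard the spacecraft.
Total: 20.40 + 5.494 + 29.88 + 25.40 years.

τ = 81.2 years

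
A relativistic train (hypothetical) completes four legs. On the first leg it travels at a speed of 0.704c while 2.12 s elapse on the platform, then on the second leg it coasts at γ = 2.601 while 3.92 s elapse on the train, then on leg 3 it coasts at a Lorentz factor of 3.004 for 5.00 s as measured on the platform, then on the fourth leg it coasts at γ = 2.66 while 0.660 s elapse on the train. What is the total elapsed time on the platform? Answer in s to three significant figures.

Leg 1: 2.12 s is already measured on the platform.
Leg 2: γ = 2.601; Δt_2 = 2.601 × 3.92 = 10.20 s.
Leg 3: 5.00 s is already measured on the platform.
Leg 4: γ = 2.66; Δt_4 = 2.660 × 0.660 = 1.756 s.
Total: 2.120 + 10.20 + 5.000 + 1.756 s.

Δt = 19.1 s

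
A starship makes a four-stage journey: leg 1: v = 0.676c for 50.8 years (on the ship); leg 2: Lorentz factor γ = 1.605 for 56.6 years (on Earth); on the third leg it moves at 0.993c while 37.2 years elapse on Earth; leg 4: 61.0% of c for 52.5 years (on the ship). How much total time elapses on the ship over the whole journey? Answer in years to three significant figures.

Leg 1: 50.8 years is already measured on the ship.
Leg 2: γ = 1.605; τ_2 = 56.6/1.605 = 35.26 years.
Leg 3: γ = 1/√(1 − 0.993²) = 1/√0.01395 = 8.466; τ_3 = 37.2/8.466 = 4.394 years.
Leg 4: 52.5 years is already measured on the ship.
Total: 50.80 + 35.26 + 4.394 + 52.50 years.

τ = 143 years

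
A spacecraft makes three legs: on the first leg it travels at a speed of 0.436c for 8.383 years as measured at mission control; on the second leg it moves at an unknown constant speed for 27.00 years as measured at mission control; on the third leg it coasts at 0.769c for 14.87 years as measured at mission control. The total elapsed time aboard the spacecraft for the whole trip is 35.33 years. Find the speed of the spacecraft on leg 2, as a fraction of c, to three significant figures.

Leg 1: γ = 1/√(1 − 0.436²) = 1/√0.8099 = 1.111; τ_1 = 8.383/1.111 = 7.544 years.
Leg 2: speed unknown; τ_2 = 27.00/γ_2.
Leg 3: γ = 1/√(1 − 0.769²) = 1/√0.4086 = 1.564; τ_3 = 14.87/1.564 = 9.506 years.
Total proper time: 7.544 + τ_2 + 9.506 = 35.33, so τ_2 = 35.33 − 17.05 = 18.28 years.
γ_2 = 27.00/18.28 = 1.477; β = √(1 − 1/γ²) = √0.5416.

β = 0.736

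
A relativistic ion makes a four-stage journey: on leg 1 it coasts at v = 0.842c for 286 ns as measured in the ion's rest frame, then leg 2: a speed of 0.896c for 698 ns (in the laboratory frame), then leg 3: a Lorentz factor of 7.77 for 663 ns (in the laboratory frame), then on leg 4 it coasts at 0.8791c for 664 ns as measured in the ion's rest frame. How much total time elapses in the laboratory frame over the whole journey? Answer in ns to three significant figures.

Δt = 3280 ns

Leg 1: γ = 1/√(1 − 0.842²) = 1/√0.2910 = 1.854; Δt_1 = 1.854 × 286 = 530.1 ns.
Leg 2: 698 ns is already measured in the laboratory frame.
Leg 3: 663 ns is already measured in the laboratory frame.
Leg 4: γ = 1/√(1 − 0.8791²) = 1/√0.2272 = 2.098; Δt_4 = 2.098 × 664 = 1393 ns.
Total: 530.1 + 698.0 + 663.0 + 1393 ns.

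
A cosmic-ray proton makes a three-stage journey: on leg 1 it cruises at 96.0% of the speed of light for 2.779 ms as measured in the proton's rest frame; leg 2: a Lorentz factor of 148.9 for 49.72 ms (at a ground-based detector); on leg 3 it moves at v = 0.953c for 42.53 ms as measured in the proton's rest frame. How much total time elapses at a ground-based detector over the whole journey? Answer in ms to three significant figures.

Δt = 200 ms

Leg 1: β = 0.960; γ = 1/√(1 − 0.960²) = 1/√0.07840 = 3.571; Δt_1 = 3.571 × 2.779 = 9.925 ms.
Leg 2: 49.72 ms is already measured at a ground-based detector.
Leg 3: γ = 1/√(1 − 0.953²) = 1/√0.09179 = 3.301; Δt_3 = 3.301 × 42.53 = 140.4 ms.
Total: 9.925 + 49.72 + 140.4 ms.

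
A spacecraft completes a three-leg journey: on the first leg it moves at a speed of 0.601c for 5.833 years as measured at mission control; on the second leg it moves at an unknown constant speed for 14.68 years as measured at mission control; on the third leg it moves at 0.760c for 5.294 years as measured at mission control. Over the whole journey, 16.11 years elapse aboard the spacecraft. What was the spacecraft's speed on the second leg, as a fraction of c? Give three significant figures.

Leg 1: γ = 1/√(1 − 0.601²) = 1/√0.6388 = 1.251; τ_1 = 5.833/1.251 = 4.662 years.
Leg 2: speed unknown; τ_2 = 14.68/γ_2.
Leg 3: γ = 1/√(1 − 0.760²) = 1/√0.4224 = 1.539; τ_3 = 5.294/1.539 = 3.441 years.
Total proper time: 4.662 + τ_2 + 3.441 = 16.11, so τ_2 = 16.11 − 8.103 = 8.007 years.
γ_2 = 14.68/8.007 = 1.833; β = √(1 − 1/γ²) = √0.7025.

β = 0.838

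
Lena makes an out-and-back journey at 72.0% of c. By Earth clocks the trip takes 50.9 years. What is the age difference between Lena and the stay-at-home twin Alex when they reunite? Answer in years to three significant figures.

Δt − τ = 15.6 years

β = 0.720; γ = 1/√(1 − 0.720²) = 1/√0.4816 = 1.441
Lena's elapsed proper time: τ = 50.9/1.441 = 35.32 years.
Age gap = Δt − τ = 50.9 − 35.32 years.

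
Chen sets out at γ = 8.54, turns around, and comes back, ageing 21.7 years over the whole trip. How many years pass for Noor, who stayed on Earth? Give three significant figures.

γ = 8.54
Earth-frame duration is the dilated interval: Δt = γτ = 8.540 × 21.7 years.

Δt = 185 years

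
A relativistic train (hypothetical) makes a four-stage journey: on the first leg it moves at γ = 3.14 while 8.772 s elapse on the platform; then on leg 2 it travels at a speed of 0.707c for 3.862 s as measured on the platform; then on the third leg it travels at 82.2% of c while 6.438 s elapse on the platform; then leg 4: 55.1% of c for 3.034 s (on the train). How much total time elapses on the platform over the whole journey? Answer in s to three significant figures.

Leg 1: 8.772 s is already measured on the platform.
Leg 2: 3.862 s is already measured on the platform.
Leg 3: 6.438 s is already measured on the platform.
Leg 4: β = 0.551; γ = 1/√(1 − 0.551²) = 1/√0.6964 = 1.198; Δt_4 = 1.198 × 3.034 = 3.636 s.
Total: 8.772 + 3.862 + 6.438 + 3.636 s.

Δt = 22.7 s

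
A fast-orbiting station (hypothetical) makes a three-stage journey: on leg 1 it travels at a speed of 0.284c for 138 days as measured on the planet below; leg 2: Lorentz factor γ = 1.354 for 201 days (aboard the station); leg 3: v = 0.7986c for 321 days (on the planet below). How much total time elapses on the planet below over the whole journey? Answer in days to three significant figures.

Leg 1: 138 days is already measured on the planet below.
Leg 2: γ = 1.354; Δt_2 = 1.354 × 201 = 272.2 days.
Leg 3: 321 days is already measured on the planet below.
Total: 138.0 + 272.2 + 321.0 days.

Δt = 731 days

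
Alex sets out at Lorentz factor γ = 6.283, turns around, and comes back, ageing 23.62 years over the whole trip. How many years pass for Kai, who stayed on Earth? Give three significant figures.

γ = 6.283
Earth-frame duration is the dilated interval: Δt = γτ = 6.283 × 23.62 years.

Δt = 148 years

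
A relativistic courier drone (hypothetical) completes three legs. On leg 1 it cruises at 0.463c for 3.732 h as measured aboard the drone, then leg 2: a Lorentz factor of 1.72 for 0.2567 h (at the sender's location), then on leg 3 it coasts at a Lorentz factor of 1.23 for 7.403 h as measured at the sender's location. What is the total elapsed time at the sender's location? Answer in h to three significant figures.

Δt = 11.9 h

Leg 1: γ = 1/√(1 − 0.463²) = 1/√0.7856 = 1.128; Δt_1 = 1.128 × 3.732 = 4.210 h.
Leg 2: 0.2567 h is already measured at the sender's location.
Leg 3: 7.403 h is already measured at the sender's location.
Total: 4.210 + 0.2567 + 7.403 h.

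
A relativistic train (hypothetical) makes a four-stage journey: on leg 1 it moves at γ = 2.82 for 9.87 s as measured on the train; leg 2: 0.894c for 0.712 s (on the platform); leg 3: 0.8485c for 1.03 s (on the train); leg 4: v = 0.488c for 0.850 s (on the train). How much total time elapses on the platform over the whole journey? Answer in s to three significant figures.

Δt = 31.5 s

Leg 1: γ = 2.82; Δt_1 = 2.820 × 9.87 = 27.83 s.
Leg 2: 0.712 s is already measured on the platform.
Leg 3: γ = 1/√(1 − 0.8485²) = 1/√0.2800 = 1.890; Δt_3 = 1.890 × 1.03 = 1.946 s.
Leg 4: γ = 1/√(1 − 0.488²) = 1/√0.7619 = 1.146; Δt_4 = 1.146 × 0.850 = 0.9738 s.
Total: 27.83 + 0.7120 + 1.946 + 0.9738 s.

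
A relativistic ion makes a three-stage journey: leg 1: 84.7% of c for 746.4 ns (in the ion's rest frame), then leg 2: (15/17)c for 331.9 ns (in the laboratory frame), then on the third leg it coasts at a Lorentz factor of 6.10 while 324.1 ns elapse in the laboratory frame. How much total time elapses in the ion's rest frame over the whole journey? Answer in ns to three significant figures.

Leg 1: 746.4 ns is already measured in the ion's rest frame.
Leg 2: γ = 1/√(1 − (15/17)²) = 17/8 = 2.125; τ_2 = 331.9/2.125 = 156.2 ns.
Leg 3: γ = 6.10; τ_3 = 324.1/6.100 = 53.13 ns.
Total: 746.4 + 156.2 + 53.13 ns.

τ = 956 ns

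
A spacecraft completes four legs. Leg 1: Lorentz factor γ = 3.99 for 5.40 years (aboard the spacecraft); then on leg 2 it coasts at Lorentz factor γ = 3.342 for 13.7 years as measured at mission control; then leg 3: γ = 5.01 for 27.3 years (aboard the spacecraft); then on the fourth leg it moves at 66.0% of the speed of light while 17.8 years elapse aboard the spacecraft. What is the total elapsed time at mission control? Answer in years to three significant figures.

Δt = 196 years

Leg 1: γ = 3.99; Δt_1 = 3.990 × 5.40 = 21.55 years.
Leg 2: 13.7 years is already measured at mission control.
Leg 3: γ = 5.01; Δt_3 = 5.010 × 27.3 = 136.8 years.
Leg 4: β = 0.660; γ = 1/√(1 − 0.660²) = 1/√0.5644 = 1.331; Δt_4 = 1.331 × 17.8 = 23.69 years.
Total: 21.55 + 13.70 + 136.8 + 23.69 years.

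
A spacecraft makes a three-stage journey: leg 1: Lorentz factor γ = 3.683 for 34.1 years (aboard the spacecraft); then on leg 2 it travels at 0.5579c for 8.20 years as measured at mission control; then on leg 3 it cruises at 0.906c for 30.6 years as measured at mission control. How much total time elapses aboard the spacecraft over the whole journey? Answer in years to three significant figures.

Leg 1: 34.1 years is already measured aboard the spacecraft.
Leg 2: γ = 1/√(1 − 0.5579²) = 1/√0.6887 = 1.205; τ_2 = 8.20/1.205 = 6.805 years.
Leg 3: γ = 1/√(1 − 0.906²) = 1/√0.1792 = 2.363; τ_3 = 30.6/2.363 = 12.95 years.
Total: 34.10 + 6.805 + 12.95 years.

τ = 53.9 years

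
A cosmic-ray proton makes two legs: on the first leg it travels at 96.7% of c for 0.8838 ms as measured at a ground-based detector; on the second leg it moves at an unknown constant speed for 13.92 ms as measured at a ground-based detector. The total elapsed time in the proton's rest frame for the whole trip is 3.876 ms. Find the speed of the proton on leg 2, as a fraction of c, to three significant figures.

β = 0.965

Leg 1: β = 0.967; γ = 1/√(1 − 0.967²) = 1/√0.06491 = 3.925; τ_1 = 0.8838/3.925 = 0.2252 ms.
Leg 2: speed unknown; τ_2 = 13.92/γ_2.
Total proper time: 0.2252 + τ_2 = 3.876, so τ_2 = 3.876 − 0.2252 = 3.651 ms.
γ_2 = 13.92/3.651 = 3.813; β = √(1 − 1/γ²) = √0.9312.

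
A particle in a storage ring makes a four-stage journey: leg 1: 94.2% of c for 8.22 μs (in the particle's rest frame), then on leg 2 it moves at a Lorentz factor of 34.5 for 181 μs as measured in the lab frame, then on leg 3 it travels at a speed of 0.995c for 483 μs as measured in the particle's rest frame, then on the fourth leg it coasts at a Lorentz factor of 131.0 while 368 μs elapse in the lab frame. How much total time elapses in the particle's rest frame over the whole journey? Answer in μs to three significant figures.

Leg 1: 8.22 μs is already measured in the particle's rest frame.
Leg 2: γ = 34.5; τ_2 = 181/34.50 = 5.246 μs.
Leg 3: 483 μs is already measured in the particle's rest frame.
Leg 4: γ = 131.0; τ_4 = 368/131.0 = 2.809 μs.
Total: 8.220 + 5.246 + 483.0 + 2.809 μs.

τ = 499 μs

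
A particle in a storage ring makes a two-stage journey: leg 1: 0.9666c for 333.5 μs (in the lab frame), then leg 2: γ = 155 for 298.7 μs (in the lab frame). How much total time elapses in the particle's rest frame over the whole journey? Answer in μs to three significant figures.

Leg 1: γ = 1/√(1 − 0.9666²) = 1/√0.06568 = 3.902; τ_1 = 333.5/3.902 = 85.47 μs.
Leg 2: γ = 155; τ_2 = 298.7/155.0 = 1.927 μs.
Total: 85.47 + 1.927 μs.

τ = 87.4 μs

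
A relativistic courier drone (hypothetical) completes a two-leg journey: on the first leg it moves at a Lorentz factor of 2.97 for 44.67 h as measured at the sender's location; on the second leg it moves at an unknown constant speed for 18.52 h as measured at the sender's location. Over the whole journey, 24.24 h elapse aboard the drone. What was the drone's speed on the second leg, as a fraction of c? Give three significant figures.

β = 0.868

Leg 1: γ = 2.97; τ_1 = 44.67/2.970 = 15.04 h.
Leg 2: speed unknown; τ_2 = 18.52/γ_2.
Total proper time: 15.04 + τ_2 = 24.24, so τ_2 = 24.24 − 15.04 = 9.200 h.
γ_2 = 18.52/9.200 = 2.013; β = √(1 − 1/γ²) = √0.7533.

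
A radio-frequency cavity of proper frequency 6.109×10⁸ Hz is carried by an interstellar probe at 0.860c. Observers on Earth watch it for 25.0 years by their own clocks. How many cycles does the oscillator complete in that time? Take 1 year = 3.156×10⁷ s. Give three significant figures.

γ = 1/√(1 − 0.860²) = 1/√0.2604 = 1.960
During 25.0 years of lab time, the oscillator's proper time advances by τ = Δt/γ = 25.0/1.960 = 12.76 years = 4.026×10⁸ s.
N = f × τ = 6.109×10⁸ × 4.026×10⁸ = 2.460×10¹⁷.

N = 2.46×10¹⁷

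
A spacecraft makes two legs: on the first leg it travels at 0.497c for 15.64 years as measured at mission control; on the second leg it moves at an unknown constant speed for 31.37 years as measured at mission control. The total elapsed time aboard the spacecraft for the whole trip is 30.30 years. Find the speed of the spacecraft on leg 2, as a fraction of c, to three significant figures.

Leg 1: γ = 1/√(1 − 0.497²) = 1/√0.7530 = 1.152; τ_1 = 15.64/1.152 = 13.57 years.
Leg 2: speed unknown; τ_2 = 31.37/γ_2.
Total proper time: 13.57 + τ_2 = 30.30, so τ_2 = 30.30 − 13.57 = 16.73 years.
γ_2 = 31.37/16.73 = 1.875; β = √(1 − 1/γ²) = √0.7156.

β = 0.846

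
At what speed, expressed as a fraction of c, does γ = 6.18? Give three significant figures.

β = √(1 − 1/γ²) = √(1 − 1/6.18²) = √(1 − 0.02618) = √0.9738

β = 0.987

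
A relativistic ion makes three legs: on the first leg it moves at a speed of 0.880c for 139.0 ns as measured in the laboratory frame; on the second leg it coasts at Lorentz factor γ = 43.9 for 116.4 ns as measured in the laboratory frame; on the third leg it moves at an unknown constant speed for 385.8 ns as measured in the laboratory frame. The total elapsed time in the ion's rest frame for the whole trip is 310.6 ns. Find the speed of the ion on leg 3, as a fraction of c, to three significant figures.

β = 0.779

Leg 1: γ = 1/√(1 − 0.880²) = 1/√0.2256 = 2.105; τ_1 = 139.0/2.105 = 66.02 ns.
Leg 2: γ = 43.9; τ_2 = 116.4/43.90 = 2.651 ns.
Leg 3: speed unknown; τ_3 = 385.8/γ_3.
Total proper time: 66.02 + 2.651 + τ_3 = 310.6, so τ_3 = 310.6 − 68.67 = 241.9 ns.
γ_3 = 385.8/241.9 = 1.595; β = √(1 − 1/γ²) = √0.6068.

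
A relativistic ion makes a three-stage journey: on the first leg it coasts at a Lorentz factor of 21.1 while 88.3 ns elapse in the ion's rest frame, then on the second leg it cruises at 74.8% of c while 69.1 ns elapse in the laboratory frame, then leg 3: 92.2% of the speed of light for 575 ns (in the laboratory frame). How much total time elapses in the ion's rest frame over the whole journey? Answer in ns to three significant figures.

Leg 1: 88.3 ns is already measured in the ion's rest frame.
Leg 2: β = 0.748; γ = 1/√(1 − 0.748²) = 1/√0.4405 = 1.507; τ_2 = 69.1/1.507 = 45.86 ns.
Leg 3: β = 0.922; γ = 1/√(1 − 0.922²) = 1/√0.1499 = 2.583; τ_3 = 575/2.583 = 222.6 ns.
Total: 88.30 + 45.86 + 222.6 ns.

τ = 357 ns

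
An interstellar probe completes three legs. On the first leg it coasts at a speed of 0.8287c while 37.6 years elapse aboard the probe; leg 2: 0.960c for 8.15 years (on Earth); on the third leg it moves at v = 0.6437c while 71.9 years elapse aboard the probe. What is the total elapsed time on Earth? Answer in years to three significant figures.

Δt = 169 years

Leg 1: γ = 1/√(1 − 0.8287²) = 1/√0.3133 = 1.787; Δt_1 = 1.787 × 37.6 = 67.18 years.
Leg 2: 8.15 years is already measured on Earth.
Leg 3: γ = 1/√(1 − 0.6437²) = 1/√0.5857 = 1.307; Δt_3 = 1.307 × 71.9 = 93.95 years.
Total: 67.18 + 8.150 + 93.95 years.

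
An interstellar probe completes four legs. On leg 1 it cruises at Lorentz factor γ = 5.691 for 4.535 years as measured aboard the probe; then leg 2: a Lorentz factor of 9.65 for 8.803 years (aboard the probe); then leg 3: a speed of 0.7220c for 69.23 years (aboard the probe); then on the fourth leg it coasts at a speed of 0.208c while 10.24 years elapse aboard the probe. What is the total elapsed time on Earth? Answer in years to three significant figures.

Δt = 221 years

Leg 1: γ = 5.691; Δt_1 = 5.691 × 4.535 = 25.81 years.
Leg 2: γ = 9.65; Δt_2 = 9.650 × 8.803 = 84.95 years.
Leg 3: γ = 1/√(1 − 0.7220²) = 1/√0.4787 = 1.445; Δt_3 = 1.445 × 69.23 = 100.1 years.
Leg 4: γ = 1/√(1 − 0.208²) = 1/√0.9567 = 1.022; Δt_4 = 1.022 × 10.24 = 10.47 years.
Total: 25.81 + 84.95 + 100.1 + 10.47 years.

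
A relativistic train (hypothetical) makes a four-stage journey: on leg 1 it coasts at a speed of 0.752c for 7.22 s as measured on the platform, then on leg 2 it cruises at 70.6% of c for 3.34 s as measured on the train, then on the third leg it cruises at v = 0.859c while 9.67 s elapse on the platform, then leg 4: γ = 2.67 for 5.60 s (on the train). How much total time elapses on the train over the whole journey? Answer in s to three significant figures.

τ = 18.6 s

Leg 1: γ = 1/√(1 − 0.752²) = 1/√0.4345 = 1.517; τ_1 = 7.22/1.517 = 4.759 s.
Leg 2: 3.34 s is already measured on the train.
Leg 3: γ = 1/√(1 − 0.859²) = 1/√0.2621 = 1.953; τ_3 = 9.67/1.953 = 4.951 s.
Leg 4: 5.60 s is already measured on the train.
Total: 4.759 + 3.340 + 4.951 + 5.600 s.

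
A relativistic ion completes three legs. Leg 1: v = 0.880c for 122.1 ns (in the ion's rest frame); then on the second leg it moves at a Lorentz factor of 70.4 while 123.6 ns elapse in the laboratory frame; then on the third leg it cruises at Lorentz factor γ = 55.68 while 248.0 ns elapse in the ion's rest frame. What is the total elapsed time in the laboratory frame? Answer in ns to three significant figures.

Leg 1: γ = 1/√(1 − 0.880²) = 1/√0.2256 = 2.105; Δt_1 = 2.105 × 122.1 = 257.1 ns.
Leg 2: 123.6 ns is already measured in the laboratory frame.
Leg 3: γ = 55.68; Δt_3 = 55.68 × 248.0 = 1.381×10⁴ ns.
Total: 257.1 + 123.6 + 1.381×10⁴ ns.

Δt = 1.42×10⁴ ns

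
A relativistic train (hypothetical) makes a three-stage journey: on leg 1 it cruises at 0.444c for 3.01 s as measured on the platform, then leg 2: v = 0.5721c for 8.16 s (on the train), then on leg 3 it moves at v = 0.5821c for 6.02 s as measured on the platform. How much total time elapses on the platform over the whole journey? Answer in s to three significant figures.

Leg 1: 3.01 s is already measured on the platform.
Leg 2: γ = 1/√(1 − 0.5721²) = 1/√0.6727 = 1.219; Δt_2 = 1.219 × 8.16 = 9.949 s.
Leg 3: 6.02 s is already measured on the platform.
Total: 3.010 + 9.949 + 6.020 s.

Δt = 19.0 s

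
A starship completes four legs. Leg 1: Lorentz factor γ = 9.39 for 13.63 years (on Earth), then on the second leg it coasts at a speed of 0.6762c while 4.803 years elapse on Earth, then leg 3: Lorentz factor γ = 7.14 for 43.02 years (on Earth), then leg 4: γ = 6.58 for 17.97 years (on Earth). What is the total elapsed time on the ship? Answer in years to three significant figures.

Leg 1: γ = 9.39; τ_1 = 13.63/9.390 = 1.452 years.
Leg 2: γ = 1/√(1 − 0.6762²) = 1/√0.5428 = 1.357; τ_2 = 4.803/1.357 = 3.538 years.
Leg 3: γ = 7.14; τ_3 = 43.02/7.140 = 6.025 years.
Leg 4: γ = 6.58; τ_4 = 17.97/6.580 = 2.731 years.
Total: 1.452 + 3.538 + 6.025 + 2.731 years.

τ = 13.7 years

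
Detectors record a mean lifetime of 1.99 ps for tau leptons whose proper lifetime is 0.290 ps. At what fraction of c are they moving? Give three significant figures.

β = 0.989

γ = Δt/τ₀ = 1.99/0.290 = 6.862
β = √(1 − 1/γ²) = √(1 − 0.02124) = √0.9788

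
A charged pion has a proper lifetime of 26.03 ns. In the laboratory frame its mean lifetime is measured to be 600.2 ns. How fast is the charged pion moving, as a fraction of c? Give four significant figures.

β = 0.9991

γ = Δt/τ₀ = 600.2/26.03 = 23.06
β = √(1 − 1/γ²) = √(1 − 0.001881) = √0.9981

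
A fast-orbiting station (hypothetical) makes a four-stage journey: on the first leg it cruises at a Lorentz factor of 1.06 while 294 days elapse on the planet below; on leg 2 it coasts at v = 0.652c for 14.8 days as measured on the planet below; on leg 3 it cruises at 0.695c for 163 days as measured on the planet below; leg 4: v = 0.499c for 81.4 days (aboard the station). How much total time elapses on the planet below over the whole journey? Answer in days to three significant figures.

Leg 1: 294 days is already measured on the planet below.
Leg 2: 14.8 days is already measured on the planet below.
Leg 3: 163 days is already measured on the planet below.
Leg 4: γ = 1/√(1 − 0.499²) = 1/√0.7510 = 1.154; Δt_4 = 1.154 × 81.4 = 93.93 days.
Total: 294.0 + 14.80 + 163.0 + 93.93 days.

Δt = 566 days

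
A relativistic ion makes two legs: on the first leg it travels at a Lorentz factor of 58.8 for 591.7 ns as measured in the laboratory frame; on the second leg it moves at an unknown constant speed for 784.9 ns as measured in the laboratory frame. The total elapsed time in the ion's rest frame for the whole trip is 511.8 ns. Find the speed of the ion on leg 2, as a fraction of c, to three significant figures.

β = 0.769

Leg 1: γ = 58.8; τ_1 = 591.7/58.80 = 10.06 ns.
Leg 2: speed unknown; τ_2 = 784.9/γ_2.
Total proper time: 10.06 + τ_2 = 511.8, so τ_2 = 511.8 − 10.06 = 501.7 ns.
γ_2 = 784.9/501.7 = 1.564; β = √(1 − 1/γ²) = √0.5914.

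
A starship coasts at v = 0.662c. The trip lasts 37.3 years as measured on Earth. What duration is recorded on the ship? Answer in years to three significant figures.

τ = 28.0 years

γ = 1/√(1 − 0.662²) = 1/√0.5618 = 1.334
The interval measured on Earth is the dilated one; the clock on the ship measures the proper time τ = Δt/γ = 37.3/1.334 years.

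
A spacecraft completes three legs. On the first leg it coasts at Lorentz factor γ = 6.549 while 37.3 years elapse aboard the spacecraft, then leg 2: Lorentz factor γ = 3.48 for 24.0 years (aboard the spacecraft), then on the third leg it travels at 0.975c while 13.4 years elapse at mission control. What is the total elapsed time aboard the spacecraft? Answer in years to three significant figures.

Leg 1: 37.3 years is already measured aboard the spacecraft.
Leg 2: 24.0 years is already measured aboard the spacecraft.
Leg 3: γ = 1/√(1 − 0.975²) = 1/√0.04938 = 4.500; τ_3 = 13.4/4.500 = 2.978 years.
Total: 37.30 + 24.00 + 2.978 years.

τ = 64.3 years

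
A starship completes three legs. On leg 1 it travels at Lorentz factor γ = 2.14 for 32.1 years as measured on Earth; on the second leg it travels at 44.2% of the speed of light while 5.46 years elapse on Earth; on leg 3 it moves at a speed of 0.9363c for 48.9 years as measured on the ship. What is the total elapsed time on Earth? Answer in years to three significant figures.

Leg 1: 32.1 years is already measured on Earth.
Leg 2: 5.46 years is already measured on Earth.
Leg 3: γ = 1/√(1 − 0.9363²) = 1/√0.1233 = 2.847; Δt_3 = 2.847 × 48.9 = 139.2 years.
Total: 32.10 + 5.460 + 139.2 years.

Δt = 177 years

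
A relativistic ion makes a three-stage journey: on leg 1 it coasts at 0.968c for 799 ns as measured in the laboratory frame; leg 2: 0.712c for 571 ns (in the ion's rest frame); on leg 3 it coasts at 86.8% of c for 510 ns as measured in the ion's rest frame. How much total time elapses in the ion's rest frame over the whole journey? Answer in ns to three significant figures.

τ = 1280 ns

Leg 1: γ = 1/√(1 − 0.968²) = 1/√0.06298 = 3.985; τ_1 = 799/3.985 = 200.5 ns.
Leg 2: 571 ns is already measured in the ion's rest frame.
Leg 3: 510 ns is already measured in the ion's rest frame.
Total: 200.5 + 571.0 + 510.0 ns.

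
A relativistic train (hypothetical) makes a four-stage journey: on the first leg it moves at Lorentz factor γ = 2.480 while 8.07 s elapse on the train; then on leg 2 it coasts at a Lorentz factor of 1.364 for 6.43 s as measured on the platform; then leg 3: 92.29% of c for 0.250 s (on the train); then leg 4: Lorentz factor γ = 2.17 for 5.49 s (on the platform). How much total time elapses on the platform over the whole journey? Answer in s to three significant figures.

Leg 1: γ = 2.480; Δt_1 = 2.480 × 8.07 = 20.01 s.
Leg 2: 6.43 s is already measured on the platform.
Leg 3: β = 0.9229; γ = 1/√(1 − 0.9229²) = 1/√0.1483 = 2.597; Δt_3 = 2.597 × 0.250 = 0.6493 s.
Leg 4: 5.49 s is already measured on the platform.
Total: 20.01 + 6.430 + 0.6493 + 5.490 s.

Δt = 32.6 s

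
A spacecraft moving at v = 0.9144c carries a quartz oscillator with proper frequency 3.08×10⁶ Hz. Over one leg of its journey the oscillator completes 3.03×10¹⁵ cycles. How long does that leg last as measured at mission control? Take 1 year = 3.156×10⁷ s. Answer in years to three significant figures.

Δt = 77.0 years

γ = 1/√(1 − 0.9144²) = 1/√0.1639 = 2.470
Proper time for N cycles: τ = N/f = 3.03×10¹⁵/(3.08×10⁶) = 9.838×10⁸ s = 31.17 years.
Lab-frame duration Δt = γτ = 2.470 × 31.17 = 77.00 years.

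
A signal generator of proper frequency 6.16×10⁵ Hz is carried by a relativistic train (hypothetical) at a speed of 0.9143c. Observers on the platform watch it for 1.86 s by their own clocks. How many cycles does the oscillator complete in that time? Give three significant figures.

N = 4.64×10⁵

γ = 1/√(1 − 0.9143²) = 1/√0.1641 = 2.469
During 1.86 s of lab time, the oscillator's proper time advances by τ = Δt/γ = 1.86/2.469 = 0.7534 s = 7.534×10⁻¹ s.
N = f × τ = 6.16×10⁵ × 7.534×10⁻¹ = 4.641×10⁵.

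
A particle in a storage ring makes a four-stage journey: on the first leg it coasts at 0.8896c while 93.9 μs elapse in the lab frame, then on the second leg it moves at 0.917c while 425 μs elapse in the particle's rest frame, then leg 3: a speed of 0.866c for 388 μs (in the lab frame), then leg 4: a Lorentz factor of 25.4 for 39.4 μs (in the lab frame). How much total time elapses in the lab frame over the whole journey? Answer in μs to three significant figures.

Δt = 1590 μs

Leg 1: 93.9 μs is already measured in the lab frame.
Leg 2: γ = 1/√(1 − 0.917²) = 1/√0.1591 = 2.507; Δt_2 = 2.507 × 425 = 1065 μs.
Leg 3: 388 μs is already measured in the lab frame.
Leg 4: 39.4 μs is already measured in the lab frame.
Total: 93.90 + 1065 + 388.0 + 39.40 μs.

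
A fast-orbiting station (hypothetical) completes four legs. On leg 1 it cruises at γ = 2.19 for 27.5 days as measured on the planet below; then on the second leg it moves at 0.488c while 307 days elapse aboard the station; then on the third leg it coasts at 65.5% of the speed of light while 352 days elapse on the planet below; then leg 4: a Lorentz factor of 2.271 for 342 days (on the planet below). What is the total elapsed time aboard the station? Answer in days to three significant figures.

Leg 1: γ = 2.19; τ_1 = 27.5/2.190 = 12.56 days.
Leg 2: 307 days is already measured aboard the station.
Leg 3: β = 0.655; γ = 1/√(1 − 0.655²) = 1/√0.5710 = 1.323; τ_3 = 352/1.323 = 266.0 days.
Leg 4: γ = 2.271; τ_4 = 342/2.271 = 150.6 days.
Total: 12.56 + 307.0 + 266.0 + 150.6 days.

τ = 736 days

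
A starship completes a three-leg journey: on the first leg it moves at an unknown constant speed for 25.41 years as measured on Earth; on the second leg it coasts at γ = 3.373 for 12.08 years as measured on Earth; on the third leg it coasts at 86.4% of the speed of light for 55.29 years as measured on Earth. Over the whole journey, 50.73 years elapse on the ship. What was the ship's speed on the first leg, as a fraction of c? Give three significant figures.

β = 0.650

Leg 1: speed unknown; τ_1 = 25.41/γ_1.
Leg 2: γ = 3.373; τ_2 = 12.08/3.373 = 3.581 years.
Leg 3: β = 0.864; γ = 1/√(1 − 0.864²) = 1/√0.2535 = 1.986; τ_3 = 55.29/1.986 = 27.84 years.
Total proper time: τ_1 + 3.581 + 27.84 = 50.73, so τ_1 = 50.73 − 31.42 = 19.31 years.
γ_1 = 25.41/19.31 = 1.316; β = √(1 − 1/γ²) = √0.4225.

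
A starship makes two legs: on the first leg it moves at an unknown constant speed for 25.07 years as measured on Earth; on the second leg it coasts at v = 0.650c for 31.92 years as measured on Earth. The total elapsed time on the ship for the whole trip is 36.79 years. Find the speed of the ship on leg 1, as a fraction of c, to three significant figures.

Leg 1: speed unknown; τ_1 = 25.07/γ_1.
Leg 2: γ = 1/√(1 − 0.650²) = 1/√0.5775 = 1.316; τ_2 = 31.92/1.316 = 24.26 years.
Total proper time: τ_1 + 24.26 = 36.79, so τ_1 = 36.79 − 24.26 = 12.53 years.
γ_1 = 25.07/12.53 = 2.000; β = √(1 − 1/γ²) = √0.7501.

β = 0.866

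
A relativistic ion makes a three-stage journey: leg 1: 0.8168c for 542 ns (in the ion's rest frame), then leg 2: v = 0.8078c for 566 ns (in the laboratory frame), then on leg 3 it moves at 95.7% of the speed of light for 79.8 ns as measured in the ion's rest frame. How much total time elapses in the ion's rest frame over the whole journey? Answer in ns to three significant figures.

τ = 955 ns

Leg 1: 542 ns is already measured in the ion's rest frame.
Leg 2: γ = 1/√(1 − 0.8078²) = 1/√0.3475 = 1.696; τ_2 = 566/1.696 = 333.6 ns.
Leg 3: 79.8 ns is already measured in the ion's rest frame.
Total: 542.0 + 333.6 + 79.80 ns.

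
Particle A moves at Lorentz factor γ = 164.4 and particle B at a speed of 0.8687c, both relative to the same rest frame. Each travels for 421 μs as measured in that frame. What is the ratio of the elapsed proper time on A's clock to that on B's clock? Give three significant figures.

τ_A/τ_B = 0.0123

A: γ = 164.4. B: γ = 1/√(1 − 0.8687²) = 1/√0.2454 = 2.019.
τ_A/τ_B = γ_B/γ_A = 2.019/164.4 = 0.01228, so τ_A/τ_B = 0.01228.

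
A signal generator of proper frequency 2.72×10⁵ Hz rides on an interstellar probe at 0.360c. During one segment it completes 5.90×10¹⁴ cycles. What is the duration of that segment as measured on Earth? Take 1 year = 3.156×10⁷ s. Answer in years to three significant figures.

Δt = 73.7 years

γ = 1/√(1 − 0.360²) = 1/√0.8704 = 1.072
Proper time for N cycles: τ = N/f = 5.90×10¹⁴/(2.72×10⁵) = 2.169×10⁹ s = 68.73 years.
Lab-frame duration Δt = γτ = 1.072 × 68.73 = 73.67 years.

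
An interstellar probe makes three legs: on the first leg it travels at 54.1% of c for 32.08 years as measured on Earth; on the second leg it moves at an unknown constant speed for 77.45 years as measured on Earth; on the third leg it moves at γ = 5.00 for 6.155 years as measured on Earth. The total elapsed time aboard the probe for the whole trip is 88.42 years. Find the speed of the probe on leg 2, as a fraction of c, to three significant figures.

Leg 1: β = 0.541; γ = 1/√(1 − 0.541²) = 1/√0.7073 = 1.189; τ_1 = 32.08/1.189 = 26.98 years.
Leg 2: speed unknown; τ_2 = 77.45/γ_2.
Leg 3: γ = 5.00; τ_3 = 6.155/5.000 = 1.231 years.
Total proper time: 26.98 + τ_2 + 1.231 = 88.42, so τ_2 = 88.42 − 28.21 = 60.21 years.
γ_2 = 77.45/60.21 = 1.286; β = √(1 − 1/γ²) = √0.3957.

β = 0.629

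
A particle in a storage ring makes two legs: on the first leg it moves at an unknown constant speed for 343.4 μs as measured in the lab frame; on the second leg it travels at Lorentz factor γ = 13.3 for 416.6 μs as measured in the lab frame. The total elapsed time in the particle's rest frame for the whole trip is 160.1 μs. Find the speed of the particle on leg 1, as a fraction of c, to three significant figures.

β = 0.927

Leg 1: speed unknown; τ_1 = 343.4/γ_1.
Leg 2: γ = 13.3; τ_2 = 416.6/13.30 = 31.32 μs.
Total proper time: τ_1 + 31.32 = 160.1, so τ_1 = 160.1 − 31.32 = 128.8 μs.
γ_1 = 343.4/128.8 = 2.667; β = √(1 − 1/γ²) = √0.8594.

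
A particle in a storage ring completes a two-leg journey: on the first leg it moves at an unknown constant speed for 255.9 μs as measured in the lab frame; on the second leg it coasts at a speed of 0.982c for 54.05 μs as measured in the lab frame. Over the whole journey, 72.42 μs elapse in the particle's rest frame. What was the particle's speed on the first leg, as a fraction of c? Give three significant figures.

β = 0.970

Leg 1: speed unknown; τ_1 = 255.9/γ_1.
Leg 2: γ = 1/√(1 − 0.982²) = 1/√0.03568 = 5.294; τ_2 = 54.05/5.294 = 10.21 μs.
Total proper time: τ_1 + 10.21 = 72.42, so τ_1 = 72.42 − 10.21 = 62.21 μs.
γ_1 = 255.9/62.21 = 4.113; β = √(1 − 1/γ²) = √0.9409.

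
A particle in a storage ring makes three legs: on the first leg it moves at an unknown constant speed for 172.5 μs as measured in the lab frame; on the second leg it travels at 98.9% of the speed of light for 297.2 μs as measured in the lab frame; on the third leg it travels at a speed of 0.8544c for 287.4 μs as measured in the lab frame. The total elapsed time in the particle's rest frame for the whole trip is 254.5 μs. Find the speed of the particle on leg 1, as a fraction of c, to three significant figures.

β = 0.935

Leg 1: speed unknown; τ_1 = 172.5/γ_1.
Leg 2: β = 0.989; γ = 1/√(1 − 0.989²) = 1/√0.02188 = 6.761; τ_2 = 297.2/6.761 = 43.96 μs.
Leg 3: γ = 1/√(1 − 0.8544²) = 1/√0.2700 = 1.924; τ_3 = 287.4/1.924 = 149.3 μs.
Total proper time: τ_1 + 43.96 + 149.3 = 254.5, so τ_1 = 254.5 − 193.3 = 61.20 μs.
γ_1 = 172.5/61.20 = 2.819; β = √(1 − 1/γ²) = √0.8741.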